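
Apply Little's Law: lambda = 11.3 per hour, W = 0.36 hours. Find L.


L = lambda * W = 11.3 * 0.36 = 4.07

4.07


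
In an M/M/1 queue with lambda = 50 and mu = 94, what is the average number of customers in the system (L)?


rho = 50/94; L = rho/(1-rho) = 1.14

1.14


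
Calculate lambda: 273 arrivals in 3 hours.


lambda = total arrivals / time = 273 / 3 = 91.0 per hour

91.0 per hour


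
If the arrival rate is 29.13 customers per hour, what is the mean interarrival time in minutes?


Mean interarrival time = 60/lambda = 60/29.13 = 2.06 minutes

2.06 minutes


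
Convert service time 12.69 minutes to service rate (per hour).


mu = 60 / avg_service_time = 60 / 12.69 = 4.73 per hour

4.73 per hour


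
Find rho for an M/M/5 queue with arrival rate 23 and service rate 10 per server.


rho = lambda/(c*mu) = 23/(5*10) = 0.46

0.46


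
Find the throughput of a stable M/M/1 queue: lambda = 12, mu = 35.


For a stable queue (lambda < mu), throughput = lambda = 12 per hour

12 per hour


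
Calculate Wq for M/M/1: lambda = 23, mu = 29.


rho = 23/29; Wq = rho/(mu - lambda) = 0.1322 hours

0.1322 hours


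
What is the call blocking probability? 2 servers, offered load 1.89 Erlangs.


B(N,A) = (A^N/N!) / sum(A^k/k!, k=0..N) with N=2, A=1.89 = 0.382

0.382


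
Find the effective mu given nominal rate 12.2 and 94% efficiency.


Effective rate = mu * efficiency = 12.2 * 0.94 = 11.47 per hour

11.47 per hour


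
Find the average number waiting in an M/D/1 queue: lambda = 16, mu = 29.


M/D/1: Lq = rho^2 / (2*(1-rho)) where rho = 16/29; Lq = 0.34

0.34


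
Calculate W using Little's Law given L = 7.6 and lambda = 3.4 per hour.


W = L / lambda = 7.6 / 3.4 = 2.2353 hours

2.2353 hours


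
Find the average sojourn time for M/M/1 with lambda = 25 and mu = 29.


W = 1/(mu - lambda) = 1/(29 - 25) = 0.25 hours

0.25 hours


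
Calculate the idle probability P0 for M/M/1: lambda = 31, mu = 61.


P0 = 1 - rho = 1 - 31/61 = 0.4918

0.4918


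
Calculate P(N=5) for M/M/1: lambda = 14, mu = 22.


rho = 14/22; P(n) = (1-rho)*rho^n = (1-14/22)*(14/22)^5 = 0.0379

0.0379


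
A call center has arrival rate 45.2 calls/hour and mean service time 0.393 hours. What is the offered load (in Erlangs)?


Offered load a = lambda * E[S] = 45.2 * 0.393 = 17.76 Erlangs

17.76 Erlangs


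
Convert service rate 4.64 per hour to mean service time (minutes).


Mean service time = 60/mu = 60/4.64 = 12.93 minutes

12.93 minutes


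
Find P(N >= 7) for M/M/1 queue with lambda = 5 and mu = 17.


P(N >= 7) = rho^7 = (5/17)^7 = 0.0002

0.0002


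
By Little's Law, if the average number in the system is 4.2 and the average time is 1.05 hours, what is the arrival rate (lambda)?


lambda = L / W = 4.2 / 1.05 = 4.0 per hour

4.0 per hour


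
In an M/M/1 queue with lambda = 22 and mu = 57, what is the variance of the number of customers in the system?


rho = 22/57; Var(N) = rho/(1-rho)^2 = 1.02

1.02


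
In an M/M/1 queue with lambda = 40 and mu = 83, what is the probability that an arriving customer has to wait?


P(wait) = rho = lambda/mu = 40/83 = 0.4819

0.4819


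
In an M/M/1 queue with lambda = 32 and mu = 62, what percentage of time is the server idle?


Idle fraction = (1 - rho) * 100 = (1 - 32/62) * 100 = 48.4%

48.4%


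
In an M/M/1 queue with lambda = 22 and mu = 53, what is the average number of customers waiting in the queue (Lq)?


rho = 22/53; Lq = rho^2/(1-rho) = 0.29

0.29


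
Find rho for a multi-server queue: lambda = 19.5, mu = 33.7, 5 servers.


rho = lambda / (c * mu) = 19.5 / (5 * 33.7) = 0.1157

0.1157


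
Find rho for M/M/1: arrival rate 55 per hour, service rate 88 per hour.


rho = lambda/mu = 55/88 = 0.625

0.625


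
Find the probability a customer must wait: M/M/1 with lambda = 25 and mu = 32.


P(wait) = rho = lambda/mu = 25/32 = 0.7813

0.7813


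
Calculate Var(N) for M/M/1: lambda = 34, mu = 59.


rho = 34/59; Var(N) = rho/(1-rho)^2 = 3.21

3.21


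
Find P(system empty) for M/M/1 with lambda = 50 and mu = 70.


P0 = 1 - rho = 1 - 50/70 = 0.2857

0.2857


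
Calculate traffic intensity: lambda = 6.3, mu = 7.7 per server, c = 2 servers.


rho = lambda / (c * mu) = 6.3 / (2 * 7.7) = 0.4091

0.4091


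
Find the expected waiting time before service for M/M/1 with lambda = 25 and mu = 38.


rho = 25/38; Wq = rho/(mu - lambda) = 0.0506 hours

0.0506 hours


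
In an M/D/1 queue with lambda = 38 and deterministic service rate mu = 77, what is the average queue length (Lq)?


M/D/1: Lq = rho^2 / (2*(1-rho)) where rho = 38/77; Lq = 0.24

0.24


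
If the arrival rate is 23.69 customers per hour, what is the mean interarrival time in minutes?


Mean interarrival time = 60/lambda = 60/23.69 = 2.53 minutes

2.53 minutes


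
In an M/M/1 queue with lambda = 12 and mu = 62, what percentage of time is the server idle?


Idle fraction = (1 - rho) * 100 = (1 - 12/62) * 100 = 80.6%

80.6%


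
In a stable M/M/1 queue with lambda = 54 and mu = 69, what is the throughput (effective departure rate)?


For a stable queue (lambda < mu), throughput = lambda = 54 per hour

54 per hour


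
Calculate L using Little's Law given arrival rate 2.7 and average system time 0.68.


L = lambda * W = 2.7 * 0.68 = 1.84

1.84


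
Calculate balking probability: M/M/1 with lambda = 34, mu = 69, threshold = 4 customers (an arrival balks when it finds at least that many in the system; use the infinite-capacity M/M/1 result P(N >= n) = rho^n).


P(N >= 4) = rho^4 = (34/69)^4 = 0.059

0.059


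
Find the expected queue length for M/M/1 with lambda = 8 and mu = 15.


rho = 8/15; Lq = rho^2/(1-rho) = 0.61

0.61


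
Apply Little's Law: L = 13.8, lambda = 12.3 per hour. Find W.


W = L / lambda = 13.8 / 12.3 = 1.122 hours

1.122 hours


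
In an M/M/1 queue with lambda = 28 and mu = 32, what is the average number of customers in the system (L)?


rho = 28/32; L = rho/(1-rho) = 7.0

7.0


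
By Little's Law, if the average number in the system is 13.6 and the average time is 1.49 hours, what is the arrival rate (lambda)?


lambda = L / W = 13.6 / 1.49 = 9.13 per hour

9.13 per hour


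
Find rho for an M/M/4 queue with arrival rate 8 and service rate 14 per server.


rho = lambda/(c*mu) = 8/(4*14) = 0.1429

0.1429


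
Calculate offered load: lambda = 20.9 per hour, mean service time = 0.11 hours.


Offered load a = lambda * E[S] = 20.9 * 0.11 = 2.3 Erlangs

2.3 Erlangs


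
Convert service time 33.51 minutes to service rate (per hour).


mu = 60 / avg_service_time = 60 / 33.51 = 1.79 per hour

1.79 per hour


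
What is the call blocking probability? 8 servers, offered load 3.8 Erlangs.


B(N,A) = (A^N/N!) / sum(A^k/k!, k=0..N) with N=8, A=3.8 = 0.0245

0.0245


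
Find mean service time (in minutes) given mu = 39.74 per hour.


Mean service time = 60/mu = 60/39.74 = 1.51 minutes

1.51 minutes


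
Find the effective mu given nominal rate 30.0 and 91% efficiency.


Effective rate = mu * efficiency = 30.0 * 0.91 = 27.3 per hour

27.3 per hour


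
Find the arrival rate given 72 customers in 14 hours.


lambda = total arrivals / time = 72 / 14 = 5.14 per hour

5.14 per hour


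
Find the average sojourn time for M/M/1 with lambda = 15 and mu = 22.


W = 1/(mu - lambda) = 1/(22 - 15) = 0.1429 hours

0.1429 hours


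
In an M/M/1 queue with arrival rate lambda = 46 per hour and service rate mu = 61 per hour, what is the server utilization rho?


rho = lambda/mu = 46/61 = 0.7541

0.7541


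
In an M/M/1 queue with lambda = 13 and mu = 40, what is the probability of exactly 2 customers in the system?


rho = 13/40; P(n) = (1-rho)*rho^n = (1-13/40)*(13/40)^2 = 0.0713

0.0713


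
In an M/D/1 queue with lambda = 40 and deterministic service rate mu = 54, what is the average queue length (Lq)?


M/D/1: Lq = rho^2 / (2*(1-rho)) where rho = 40/54; Lq = 1.06

1.06


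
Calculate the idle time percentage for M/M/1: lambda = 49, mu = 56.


Idle fraction = (1 - rho) * 100 = (1 - 49/56) * 100 = 12.5%

12.5%


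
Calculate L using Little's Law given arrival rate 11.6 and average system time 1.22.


L = lambda * W = 11.6 * 1.22 = 14.15

14.15


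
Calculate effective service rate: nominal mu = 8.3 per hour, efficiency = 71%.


Effective rate = mu * efficiency = 8.3 * 0.71 = 5.89 per hour

5.89 per hour


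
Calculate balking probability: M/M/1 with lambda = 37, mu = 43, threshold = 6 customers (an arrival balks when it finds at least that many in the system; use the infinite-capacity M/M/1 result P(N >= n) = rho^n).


P(N >= 6) = rho^6 = (37/43)^6 = 0.4059

0.4059


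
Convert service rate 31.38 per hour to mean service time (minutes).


Mean service time = 60/mu = 60/31.38 = 1.91 minutes

1.91 minutes


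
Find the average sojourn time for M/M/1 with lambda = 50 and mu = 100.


W = 1/(mu - lambda) = 1/(100 - 50) = 0.02 hours

0.02 hours


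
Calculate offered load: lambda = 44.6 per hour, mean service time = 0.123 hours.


Offered load a = lambda * E[S] = 44.6 * 0.123 = 5.49 Erlangs

5.49 Erlangs


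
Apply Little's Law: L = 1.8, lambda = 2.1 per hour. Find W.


W = L / lambda = 1.8 / 2.1 = 0.8571 hours

0.8571 hours


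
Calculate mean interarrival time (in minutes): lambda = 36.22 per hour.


Mean interarrival time = 60/lambda = 60/36.22 = 1.66 minutes

1.66 minutes


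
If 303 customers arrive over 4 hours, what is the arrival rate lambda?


lambda = total arrivals / time = 303 / 4 = 75.75 per hour

75.75 per hour


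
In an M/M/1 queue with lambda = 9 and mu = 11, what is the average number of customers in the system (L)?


rho = 9/11; L = rho/(1-rho) = 4.5

4.5


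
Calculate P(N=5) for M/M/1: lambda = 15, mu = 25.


rho = 15/25; P(n) = (1-rho)*rho^n = (1-15/25)*(15/25)^5 = 0.0311

0.0311


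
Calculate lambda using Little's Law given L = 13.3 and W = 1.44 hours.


lambda = L / W = 13.3 / 1.44 = 9.24 per hour

9.24 per hour


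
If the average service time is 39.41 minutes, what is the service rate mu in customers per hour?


mu = 60 / avg_service_time = 60 / 39.41 = 1.52 per hour

1.52 per hour


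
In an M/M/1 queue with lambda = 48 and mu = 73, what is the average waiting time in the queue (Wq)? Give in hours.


rho = 48/73; Wq = rho/(mu - lambda) = 0.0263 hours

0.0263 hours


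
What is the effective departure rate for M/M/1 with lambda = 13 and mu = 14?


For a stable queue (lambda < mu), throughput = lambda = 13 per hour

13 per hour


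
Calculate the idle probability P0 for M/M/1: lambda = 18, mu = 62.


P0 = 1 - rho = 1 - 18/62 = 0.7097

0.7097


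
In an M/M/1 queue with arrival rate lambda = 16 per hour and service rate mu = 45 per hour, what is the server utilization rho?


rho = lambda/mu = 16/45 = 0.3556

0.3556


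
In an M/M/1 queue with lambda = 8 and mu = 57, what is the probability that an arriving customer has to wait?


P(wait) = rho = lambda/mu = 8/57 = 0.1404

0.1404


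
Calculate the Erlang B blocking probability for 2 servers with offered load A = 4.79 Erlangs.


B(N,A) = (A^N/N!) / sum(A^k/k!, k=0..N) with N=2, A=4.79 = 0.6646

0.6646


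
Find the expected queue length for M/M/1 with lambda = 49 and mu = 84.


rho = 49/84; Lq = rho^2/(1-rho) = 0.82

0.82


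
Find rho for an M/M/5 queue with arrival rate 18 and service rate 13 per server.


rho = lambda/(c*mu) = 18/(5*13) = 0.2769

0.2769


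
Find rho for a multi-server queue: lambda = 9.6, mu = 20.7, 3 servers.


rho = lambda / (c * mu) = 9.6 / (3 * 20.7) = 0.1546

0.1546


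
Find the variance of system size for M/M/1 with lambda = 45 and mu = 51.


rho = 45/51; Var(N) = rho/(1-rho)^2 = 63.75

63.75


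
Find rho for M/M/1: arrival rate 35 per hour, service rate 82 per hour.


rho = lambda/mu = 35/82 = 0.4268

0.4268


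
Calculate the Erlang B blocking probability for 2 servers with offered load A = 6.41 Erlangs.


B(N,A) = (A^N/N!) / sum(A^k/k!, k=0..N) with N=2, A=6.41 = 0.7349

0.7349


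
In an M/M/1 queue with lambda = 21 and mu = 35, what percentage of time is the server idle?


Idle fraction = (1 - rho) * 100 = (1 - 21/35) * 100 = 40.0%

40.0%


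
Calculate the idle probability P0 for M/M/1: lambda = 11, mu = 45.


P0 = 1 - rho = 1 - 11/45 = 0.7556

0.7556


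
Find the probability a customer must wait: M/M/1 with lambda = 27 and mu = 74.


P(wait) = rho = lambda/mu = 27/74 = 0.3649

0.3649


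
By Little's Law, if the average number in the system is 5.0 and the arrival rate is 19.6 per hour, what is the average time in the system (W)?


W = L / lambda = 5.0 / 19.6 = 0.2551 hours

0.2551 hours


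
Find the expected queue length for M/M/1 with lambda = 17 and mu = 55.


rho = 17/55; Lq = rho^2/(1-rho) = 0.14

0.14


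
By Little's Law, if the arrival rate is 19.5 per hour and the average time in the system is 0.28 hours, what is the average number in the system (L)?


L = lambda * W = 19.5 * 0.28 = 5.46

5.46


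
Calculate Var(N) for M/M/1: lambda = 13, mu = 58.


rho = 13/58; Var(N) = rho/(1-rho)^2 = 0.37

0.37


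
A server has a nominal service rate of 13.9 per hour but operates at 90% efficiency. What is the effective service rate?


Effective rate = mu * efficiency = 13.9 * 0.9 = 12.51 per hour

12.51 per hour


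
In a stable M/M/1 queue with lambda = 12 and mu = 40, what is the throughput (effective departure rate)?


For a stable queue (lambda < mu), throughput = lambda = 12 per hour

12 per hour


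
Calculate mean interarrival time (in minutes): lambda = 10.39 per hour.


Mean interarrival time = 60/lambda = 60/10.39 = 5.77 minutes

5.77 minutes


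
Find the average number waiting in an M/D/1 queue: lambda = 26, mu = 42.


M/D/1: Lq = rho^2 / (2*(1-rho)) where rho = 26/42; Lq = 0.5

0.5


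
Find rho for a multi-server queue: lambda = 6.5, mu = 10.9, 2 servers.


rho = lambda / (c * mu) = 6.5 / (2 * 10.9) = 0.2982

0.2982


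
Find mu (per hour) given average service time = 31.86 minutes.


mu = 60 / avg_service_time = 60 / 31.86 = 1.88 per hour

1.88 per hour


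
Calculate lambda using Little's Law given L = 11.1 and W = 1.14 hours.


lambda = L / W = 11.1 / 1.14 = 9.74 per hour

9.74 per hour


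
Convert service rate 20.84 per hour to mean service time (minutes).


Mean service time = 60/mu = 60/20.84 = 2.88 minutes

2.88 minutes


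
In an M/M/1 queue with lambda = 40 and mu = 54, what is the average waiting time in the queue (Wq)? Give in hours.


rho = 40/54; Wq = rho/(mu - lambda) = 0.0529 hours

0.0529 hours


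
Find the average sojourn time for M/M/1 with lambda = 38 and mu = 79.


W = 1/(mu - lambda) = 1/(79 - 38) = 0.0244 hours

0.0244 hours


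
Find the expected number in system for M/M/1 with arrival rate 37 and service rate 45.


rho = 37/45; L = rho/(1-rho) = 4.62

4.62


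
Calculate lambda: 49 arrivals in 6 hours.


lambda = total arrivals / time = 49 / 6 = 8.17 per hour

8.17 per hour


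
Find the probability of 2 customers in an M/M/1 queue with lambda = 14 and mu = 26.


rho = 14/26; P(n) = (1-rho)*rho^n = (1-14/26)*(14/26)^2 = 0.1338

0.1338


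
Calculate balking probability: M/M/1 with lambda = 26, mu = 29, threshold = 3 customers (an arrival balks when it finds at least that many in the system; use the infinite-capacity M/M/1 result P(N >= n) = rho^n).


P(N >= 3) = rho^3 = (26/29)^3 = 0.7207

0.7207


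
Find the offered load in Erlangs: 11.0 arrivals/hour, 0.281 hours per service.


Offered load a = lambda * E[S] = 11.0 * 0.281 = 3.09 Erlangs

3.09 Erlangs


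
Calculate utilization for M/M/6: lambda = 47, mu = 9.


rho = lambda/(c*mu) = 47/(6*9) = 0.8704

0.8704


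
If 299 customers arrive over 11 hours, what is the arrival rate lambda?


lambda = total arrivals / time = 299 / 11 = 27.18 per hour

27.18 per hour


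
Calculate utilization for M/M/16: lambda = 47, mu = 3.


rho = lambda/(c*mu) = 47/(16*3) = 0.9792

0.9792


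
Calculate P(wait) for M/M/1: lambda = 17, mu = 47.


P(wait) = rho = lambda/mu = 17/47 = 0.3617

0.3617


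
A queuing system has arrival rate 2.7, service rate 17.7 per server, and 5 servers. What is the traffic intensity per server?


rho = lambda / (c * mu) = 2.7 / (5 * 17.7) = 0.0305

0.0305


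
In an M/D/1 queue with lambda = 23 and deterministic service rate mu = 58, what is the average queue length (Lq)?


M/D/1: Lq = rho^2 / (2*(1-rho)) where rho = 23/58; Lq = 0.13

0.13


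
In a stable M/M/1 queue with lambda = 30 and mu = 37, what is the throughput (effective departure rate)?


For a stable queue (lambda < mu), throughput = lambda = 30 per hour

30 per hour


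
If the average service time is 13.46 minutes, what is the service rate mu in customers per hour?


mu = 60 / avg_service_time = 60 / 13.46 = 4.46 per hour

4.46 per hour


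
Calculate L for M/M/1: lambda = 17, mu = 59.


rho = 17/59; L = rho/(1-rho) = 0.4

0.4


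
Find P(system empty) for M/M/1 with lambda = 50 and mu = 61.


P0 = 1 - rho = 1 - 50/61 = 0.1803

0.1803


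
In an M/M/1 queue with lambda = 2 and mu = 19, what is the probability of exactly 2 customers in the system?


rho = 2/19; P(n) = (1-rho)*rho^n = (1-2/19)*(2/19)^2 = 0.0099

0.0099


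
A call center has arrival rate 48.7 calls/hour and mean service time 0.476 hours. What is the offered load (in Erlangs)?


Offered load a = lambda * E[S] = 48.7 * 0.476 = 23.18 Erlangs

23.18 Erlangs


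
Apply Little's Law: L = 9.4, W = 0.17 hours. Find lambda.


lambda = L / W = 9.4 / 0.17 = 55.29 per hour

55.29 per hour


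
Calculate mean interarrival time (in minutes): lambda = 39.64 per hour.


Mean interarrival time = 60/lambda = 60/39.64 = 1.51 minutes

1.51 minutes


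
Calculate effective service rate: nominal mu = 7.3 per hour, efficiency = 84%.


Effective rate = mu * efficiency = 7.3 * 0.84 = 6.13 per hour

6.13 per hour


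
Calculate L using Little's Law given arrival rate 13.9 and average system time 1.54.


L = lambda * W = 13.9 * 1.54 = 21.41

21.41


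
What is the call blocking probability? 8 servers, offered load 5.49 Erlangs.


B(N,A) = (A^N/N!) / sum(A^k/k!, k=0..N) with N=8, A=5.49 = 0.0944

0.0944


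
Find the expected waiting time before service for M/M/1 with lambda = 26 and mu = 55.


rho = 26/55; Wq = rho/(mu - lambda) = 0.0163 hours

0.0163 hours


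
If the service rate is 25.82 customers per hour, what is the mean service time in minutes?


Mean service time = 60/mu = 60/25.82 = 2.32 minutes

2.32 minutes


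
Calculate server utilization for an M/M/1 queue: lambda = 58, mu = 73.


rho = lambda/mu = 58/73 = 0.7945

0.7945


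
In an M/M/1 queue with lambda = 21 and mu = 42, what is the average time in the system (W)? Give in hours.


W = 1/(mu - lambda) = 1/(42 - 21) = 0.0476 hours

0.0476 hours


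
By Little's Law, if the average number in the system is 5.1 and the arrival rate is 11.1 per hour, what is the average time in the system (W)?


W = L / lambda = 5.1 / 11.1 = 0.4595 hours

0.4595 hours


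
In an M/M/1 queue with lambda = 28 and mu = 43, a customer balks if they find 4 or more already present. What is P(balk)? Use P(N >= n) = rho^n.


P(N >= 4) = rho^4 = (28/43)^4 = 0.1798

0.1798


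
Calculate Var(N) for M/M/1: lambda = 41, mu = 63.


rho = 41/63; Var(N) = rho/(1-rho)^2 = 5.34

5.34


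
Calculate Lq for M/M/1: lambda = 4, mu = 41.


rho = 4/41; Lq = rho^2/(1-rho) = 0.01

0.01


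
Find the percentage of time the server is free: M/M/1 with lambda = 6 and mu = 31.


Idle fraction = (1 - rho) * 100 = (1 - 6/31) * 100 = 80.6%

80.6%


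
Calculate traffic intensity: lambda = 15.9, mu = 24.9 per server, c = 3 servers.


rho = lambda / (c * mu) = 15.9 / (3 * 24.9) = 0.2129

0.2129


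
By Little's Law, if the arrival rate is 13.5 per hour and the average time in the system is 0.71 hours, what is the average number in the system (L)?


L = lambda * W = 13.5 * 0.71 = 9.59

9.59


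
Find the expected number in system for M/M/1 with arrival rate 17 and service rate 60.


rho = 17/60; L = rho/(1-rho) = 0.4

0.4


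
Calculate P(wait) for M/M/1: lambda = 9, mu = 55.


P(wait) = rho = lambda/mu = 9/55 = 0.1636

0.1636


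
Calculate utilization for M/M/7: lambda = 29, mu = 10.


rho = lambda/(c*mu) = 29/(7*10) = 0.4143

0.4143


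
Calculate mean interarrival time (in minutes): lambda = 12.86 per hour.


Mean interarrival time = 60/lambda = 60/12.86 = 4.67 minutes

4.67 minutes


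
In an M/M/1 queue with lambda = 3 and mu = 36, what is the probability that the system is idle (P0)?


P0 = 1 - rho = 1 - 3/36 = 0.9167

0.9167


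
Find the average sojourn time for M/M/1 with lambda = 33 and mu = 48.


W = 1/(mu - lambda) = 1/(48 - 33) = 0.0667 hours

0.0667 hours


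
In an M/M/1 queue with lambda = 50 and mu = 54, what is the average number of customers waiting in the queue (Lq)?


rho = 50/54; Lq = rho^2/(1-rho) = 11.57

11.57


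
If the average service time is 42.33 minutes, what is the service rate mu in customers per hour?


mu = 60 / avg_service_time = 60 / 42.33 = 1.42 per hour

1.42 per hour


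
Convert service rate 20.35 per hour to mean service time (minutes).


Mean service time = 60/mu = 60/20.35 = 2.95 minutes

2.95 minutes


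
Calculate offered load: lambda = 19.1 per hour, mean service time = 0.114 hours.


Offered load a = lambda * E[S] = 19.1 * 0.114 = 2.18 Erlangs

2.18 Erlangs


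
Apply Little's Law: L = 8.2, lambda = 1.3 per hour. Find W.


W = L / lambda = 8.2 / 1.3 = 6.3077 hours

6.3077 hours


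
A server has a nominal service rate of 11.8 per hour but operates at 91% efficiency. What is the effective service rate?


Effective rate = mu * efficiency = 11.8 * 0.91 = 10.74 per hour

10.74 per hour


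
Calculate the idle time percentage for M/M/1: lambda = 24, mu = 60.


Idle fraction = (1 - rho) * 100 = (1 - 24/60) * 100 = 60.0%

60.0%


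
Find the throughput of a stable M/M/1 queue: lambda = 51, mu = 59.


For a stable queue (lambda < mu), throughput = lambda = 51 per hour

51 per hour


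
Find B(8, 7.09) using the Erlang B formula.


B(N,A) = (A^N/N!) / sum(A^k/k!, k=0..N) with N=8, A=7.09 = 0.184

0.184


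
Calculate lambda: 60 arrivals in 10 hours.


lambda = total arrivals / time = 60 / 10 = 6.0 per hour

6.0 per hour


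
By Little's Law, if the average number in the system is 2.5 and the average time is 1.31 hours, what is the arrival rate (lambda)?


lambda = L / W = 2.5 / 1.31 = 1.91 per hour

1.91 per hour


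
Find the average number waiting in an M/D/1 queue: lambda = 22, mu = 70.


M/D/1: Lq = rho^2 / (2*(1-rho)) where rho = 22/70; Lq = 0.07

0.07


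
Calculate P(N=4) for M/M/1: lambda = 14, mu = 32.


rho = 14/32; P(n) = (1-rho)*rho^n = (1-14/32)*(14/32)^4 = 0.0206

0.0206


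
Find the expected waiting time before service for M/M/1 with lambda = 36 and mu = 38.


rho = 36/38; Wq = rho/(mu - lambda) = 0.4737 hours

0.4737 hours


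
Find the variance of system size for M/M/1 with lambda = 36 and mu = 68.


rho = 36/68; Var(N) = rho/(1-rho)^2 = 2.39

2.39


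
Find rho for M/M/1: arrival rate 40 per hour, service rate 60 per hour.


rho = lambda/mu = 40/60 = 0.6667

0.6667


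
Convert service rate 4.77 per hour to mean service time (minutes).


Mean service time = 60/mu = 60/4.77 = 12.58 minutes

12.58 minutes


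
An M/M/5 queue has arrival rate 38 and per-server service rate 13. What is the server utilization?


rho = lambda/(c*mu) = 38/(5*13) = 0.5846

0.5846


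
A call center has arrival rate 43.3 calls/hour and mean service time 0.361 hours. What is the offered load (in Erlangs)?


Offered load a = lambda * E[S] = 43.3 * 0.361 = 15.63 Erlangs

15.63 Erlangs


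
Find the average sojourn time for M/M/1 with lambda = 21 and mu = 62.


W = 1/(mu - lambda) = 1/(62 - 21) = 0.0244 hours

0.0244 hours


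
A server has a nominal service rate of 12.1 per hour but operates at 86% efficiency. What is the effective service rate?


Effective rate = mu * efficiency = 12.1 * 0.86 = 10.41 per hour

10.41 per hour


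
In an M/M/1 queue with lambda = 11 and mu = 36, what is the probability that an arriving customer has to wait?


P(wait) = rho = lambda/mu = 11/36 = 0.3056

0.3056


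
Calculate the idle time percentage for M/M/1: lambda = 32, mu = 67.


Idle fraction = (1 - rho) * 100 = (1 - 32/67) * 100 = 52.2%

52.2%


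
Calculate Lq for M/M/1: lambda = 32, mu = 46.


rho = 32/46; Lq = rho^2/(1-rho) = 1.59

1.59


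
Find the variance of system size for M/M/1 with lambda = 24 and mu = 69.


rho = 24/69; Var(N) = rho/(1-rho)^2 = 0.82

0.82


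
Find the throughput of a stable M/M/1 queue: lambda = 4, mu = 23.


For a stable queue (lambda < mu), throughput = lambda = 4 per hour

4 per hour


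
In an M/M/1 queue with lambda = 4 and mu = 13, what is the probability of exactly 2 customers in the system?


rho = 4/13; P(n) = (1-rho)*rho^n = (1-4/13)*(4/13)^2 = 0.0655

0.0655


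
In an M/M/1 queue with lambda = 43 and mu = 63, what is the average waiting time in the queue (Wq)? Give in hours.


rho = 43/63; Wq = rho/(mu - lambda) = 0.0341 hours

0.0341 hours


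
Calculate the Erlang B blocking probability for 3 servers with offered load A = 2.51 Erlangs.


B(N,A) = (A^N/N!) / sum(A^k/k!, k=0..N) with N=3, A=2.51 = 0.2835

0.2835


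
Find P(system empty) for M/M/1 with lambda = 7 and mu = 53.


P0 = 1 - rho = 1 - 7/53 = 0.8679

0.8679


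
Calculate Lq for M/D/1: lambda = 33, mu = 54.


M/D/1: Lq = rho^2 / (2*(1-rho)) where rho = 33/54; Lq = 0.48

0.48


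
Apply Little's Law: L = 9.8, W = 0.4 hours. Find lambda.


lambda = L / W = 9.8 / 0.4 = 24.5 per hour

24.5 per hour


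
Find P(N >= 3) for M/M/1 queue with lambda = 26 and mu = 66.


P(N >= 3) = rho^3 = (26/66)^3 = 0.0611

0.0611


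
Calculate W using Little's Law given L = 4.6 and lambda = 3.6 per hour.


W = L / lambda = 4.6 / 3.6 = 1.2778 hours

1.2778 hours


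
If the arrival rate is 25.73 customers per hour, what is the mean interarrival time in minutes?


Mean interarrival time = 60/lambda = 60/25.73 = 2.33 minutes

2.33 minutes


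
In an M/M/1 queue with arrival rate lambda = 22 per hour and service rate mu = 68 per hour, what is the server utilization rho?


rho = lambda/mu = 22/68 = 0.3235

0.3235


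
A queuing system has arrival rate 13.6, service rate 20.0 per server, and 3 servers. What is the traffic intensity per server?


rho = lambda / (c * mu) = 13.6 / (3 * 20.0) = 0.2267

0.2267


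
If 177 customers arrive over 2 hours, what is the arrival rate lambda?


lambda = total arrivals / time = 177 / 2 = 88.5 per hour

88.5 per hour


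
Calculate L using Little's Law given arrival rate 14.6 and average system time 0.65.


L = lambda * W = 14.6 * 0.65 = 9.49

9.49


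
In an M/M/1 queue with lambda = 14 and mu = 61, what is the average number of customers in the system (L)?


rho = 14/61; L = rho/(1-rho) = 0.3

0.3


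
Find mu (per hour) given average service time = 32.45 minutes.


mu = 60 / avg_service_time = 60 / 32.45 = 1.85 per hour

1.85 per hour


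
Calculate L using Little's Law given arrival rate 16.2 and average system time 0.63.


L = lambda * W = 16.2 * 0.63 = 10.21

10.21


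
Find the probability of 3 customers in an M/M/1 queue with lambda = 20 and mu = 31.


rho = 20/31; P(n) = (1-rho)*rho^n = (1-20/31)*(20/31)^3 = 0.0953

0.0953


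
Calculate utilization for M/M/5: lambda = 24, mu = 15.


rho = lambda/(c*mu) = 24/(5*15) = 0.32

0.32


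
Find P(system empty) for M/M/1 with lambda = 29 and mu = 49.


P0 = 1 - rho = 1 - 29/49 = 0.4082

0.4082


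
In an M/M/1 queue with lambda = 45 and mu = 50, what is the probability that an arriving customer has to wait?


P(wait) = rho = lambda/mu = 45/50 = 0.9

0.9


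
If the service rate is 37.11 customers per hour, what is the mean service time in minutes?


Mean service time = 60/mu = 60/37.11 = 1.62 minutes

1.62 minutes


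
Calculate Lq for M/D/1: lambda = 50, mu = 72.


M/D/1: Lq = rho^2 / (2*(1-rho)) where rho = 50/72; Lq = 0.79

0.79


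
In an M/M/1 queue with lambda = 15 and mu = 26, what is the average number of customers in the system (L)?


rho = 15/26; L = rho/(1-rho) = 1.36

1.36


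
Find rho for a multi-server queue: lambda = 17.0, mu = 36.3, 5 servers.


rho = lambda / (c * mu) = 17.0 / (5 * 36.3) = 0.0937

0.0937


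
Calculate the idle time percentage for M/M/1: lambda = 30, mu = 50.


Idle fraction = (1 - rho) * 100 = (1 - 30/50) * 100 = 40.0%

40.0%


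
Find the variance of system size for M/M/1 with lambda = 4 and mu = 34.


rho = 4/34; Var(N) = rho/(1-rho)^2 = 0.15

0.15


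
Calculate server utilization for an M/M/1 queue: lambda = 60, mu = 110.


rho = lambda/mu = 60/110 = 0.5455

0.5455


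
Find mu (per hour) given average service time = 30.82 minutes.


mu = 60 / avg_service_time = 60 / 30.82 = 1.95 per hour

1.95 per hour


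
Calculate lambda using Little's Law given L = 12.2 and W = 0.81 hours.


lambda = L / W = 12.2 / 0.81 = 15.06 per hour

15.06 per hour


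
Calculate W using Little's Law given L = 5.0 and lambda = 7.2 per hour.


W = L / lambda = 5.0 / 7.2 = 0.6944 hours

0.6944 hours


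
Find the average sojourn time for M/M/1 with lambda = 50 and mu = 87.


W = 1/(mu - lambda) = 1/(87 - 50) = 0.027 hours

0.027 hours


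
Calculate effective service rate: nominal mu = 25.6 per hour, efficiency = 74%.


Effective rate = mu * efficiency = 25.6 * 0.74 = 18.94 per hour

18.94 per hour


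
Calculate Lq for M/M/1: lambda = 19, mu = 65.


rho = 19/65; Lq = rho^2/(1-rho) = 0.12

0.12


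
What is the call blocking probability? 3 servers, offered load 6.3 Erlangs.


B(N,A) = (A^N/N!) / sum(A^k/k!, k=0..N) with N=3, A=6.3 = 0.6056

0.6056


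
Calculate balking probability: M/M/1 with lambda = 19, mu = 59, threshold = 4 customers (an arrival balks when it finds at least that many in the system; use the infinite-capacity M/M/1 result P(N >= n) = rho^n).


P(N >= 4) = rho^4 = (19/59)^4 = 0.0108

0.0108


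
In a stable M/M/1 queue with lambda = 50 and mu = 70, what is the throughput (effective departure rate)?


For a stable queue (lambda < mu), throughput = lambda = 50 per hour

50 per hour


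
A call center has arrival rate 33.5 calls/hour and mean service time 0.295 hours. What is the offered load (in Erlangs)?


Offered load a = lambda * E[S] = 33.5 * 0.295 = 9.88 Erlangs

9.88 Erlangs


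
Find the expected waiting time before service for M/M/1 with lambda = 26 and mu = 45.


rho = 26/45; Wq = rho/(mu - lambda) = 0.0304 hours

0.0304 hours


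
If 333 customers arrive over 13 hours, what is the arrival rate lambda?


lambda = total arrivals / time = 333 / 13 = 25.62 per hour

25.62 per hour


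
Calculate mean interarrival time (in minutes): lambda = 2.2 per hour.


Mean interarrival time = 60/lambda = 60/2.2 = 27.27 minutes

27.27 minutes


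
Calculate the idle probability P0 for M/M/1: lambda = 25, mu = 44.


P0 = 1 - rho = 1 - 25/44 = 0.4318

0.4318


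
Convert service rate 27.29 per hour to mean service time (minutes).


Mean service time = 60/mu = 60/27.29 = 2.2 minutes

2.2 minutes


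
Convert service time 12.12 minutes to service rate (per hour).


mu = 60 / avg_service_time = 60 / 12.12 = 4.95 per hour

4.95 per hour


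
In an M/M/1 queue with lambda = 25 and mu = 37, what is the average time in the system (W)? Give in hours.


W = 1/(mu - lambda) = 1/(37 - 25) = 0.0833 hours

0.0833 hours


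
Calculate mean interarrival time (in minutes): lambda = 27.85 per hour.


Mean interarrival time = 60/lambda = 60/27.85 = 2.15 minutes

2.15 minutes


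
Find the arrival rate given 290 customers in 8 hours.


lambda = total arrivals / time = 290 / 8 = 36.25 per hour

36.25 per hour


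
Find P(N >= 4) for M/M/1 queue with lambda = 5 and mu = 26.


P(N >= 4) = rho^4 = (5/26)^4 = 0.0014

0.0014


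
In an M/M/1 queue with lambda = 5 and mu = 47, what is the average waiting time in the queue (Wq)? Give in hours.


rho = 5/47; Wq = rho/(mu - lambda) = 0.0025 hours

0.0025 hours


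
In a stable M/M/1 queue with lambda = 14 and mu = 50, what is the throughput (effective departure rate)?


For a stable queue (lambda < mu), throughput = lambda = 14 per hour

14 per hour


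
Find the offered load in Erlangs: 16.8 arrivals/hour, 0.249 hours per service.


Offered load a = lambda * E[S] = 16.8 * 0.249 = 4.18 Erlangs

4.18 Erlangs


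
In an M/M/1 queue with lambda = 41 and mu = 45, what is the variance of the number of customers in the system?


rho = 41/45; Var(N) = rho/(1-rho)^2 = 115.31

115.31


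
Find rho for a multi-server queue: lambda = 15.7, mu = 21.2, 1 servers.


rho = lambda / (c * mu) = 15.7 / (1 * 21.2) = 0.7406

0.7406


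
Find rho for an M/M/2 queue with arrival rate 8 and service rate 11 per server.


rho = lambda/(c*mu) = 8/(2*11) = 0.3636

0.3636


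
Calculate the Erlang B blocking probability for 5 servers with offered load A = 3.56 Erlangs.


B(N,A) = (A^N/N!) / sum(A^k/k!, k=0..N) with N=5, A=3.56 = 0.1595

0.1595


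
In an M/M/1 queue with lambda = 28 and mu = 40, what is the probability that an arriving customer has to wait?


P(wait) = rho = lambda/mu = 28/40 = 0.7

0.7


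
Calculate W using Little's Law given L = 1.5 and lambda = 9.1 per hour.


W = L / lambda = 1.5 / 9.1 = 0.1648 hours

0.1648 hours


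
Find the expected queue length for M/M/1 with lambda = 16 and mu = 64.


rho = 16/64; Lq = rho^2/(1-rho) = 0.08

0.08


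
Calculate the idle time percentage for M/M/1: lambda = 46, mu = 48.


Idle fraction = (1 - rho) * 100 = (1 - 46/48) * 100 = 4.2%

4.2%


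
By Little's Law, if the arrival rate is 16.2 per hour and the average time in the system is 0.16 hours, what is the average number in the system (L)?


L = lambda * W = 16.2 * 0.16 = 2.59

2.59


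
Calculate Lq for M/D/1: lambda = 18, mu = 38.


M/D/1: Lq = rho^2 / (2*(1-rho)) where rho = 18/38; Lq = 0.21

0.21


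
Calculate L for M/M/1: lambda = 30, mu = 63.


rho = 30/63; L = rho/(1-rho) = 0.91

0.91


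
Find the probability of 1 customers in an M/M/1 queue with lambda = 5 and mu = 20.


rho = 5/20; P(n) = (1-rho)*rho^n = (1-5/20)*(5/20)^1 = 0.1875

0.1875


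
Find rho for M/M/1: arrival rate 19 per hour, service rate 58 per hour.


rho = lambda/mu = 19/58 = 0.3276

0.3276


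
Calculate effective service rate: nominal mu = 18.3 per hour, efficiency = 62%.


Effective rate = mu * efficiency = 18.3 * 0.62 = 11.35 per hour

11.35 per hour


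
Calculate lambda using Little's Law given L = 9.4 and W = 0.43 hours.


lambda = L / W = 9.4 / 0.43 = 21.86 per hour

21.86 per hour


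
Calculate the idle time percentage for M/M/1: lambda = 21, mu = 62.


Idle fraction = (1 - rho) * 100 = (1 - 21/62) * 100 = 66.1%

66.1%


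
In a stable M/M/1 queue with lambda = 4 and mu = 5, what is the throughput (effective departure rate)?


For a stable queue (lambda < mu), throughput = lambda = 4 per hour

4 per hour


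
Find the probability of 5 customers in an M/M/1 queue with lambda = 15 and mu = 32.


rho = 15/32; P(n) = (1-rho)*rho^n = (1-15/32)*(15/32)^5 = 0.012

0.012


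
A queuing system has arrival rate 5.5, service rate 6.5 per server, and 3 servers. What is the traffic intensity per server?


rho = lambda / (c * mu) = 5.5 / (3 * 6.5) = 0.2821

0.2821


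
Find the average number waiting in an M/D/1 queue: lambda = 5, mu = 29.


M/D/1: Lq = rho^2 / (2*(1-rho)) where rho = 5/29; Lq = 0.02

0.02


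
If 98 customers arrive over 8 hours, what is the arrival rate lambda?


lambda = total arrivals / time = 98 / 8 = 12.25 per hour

12.25 per hour


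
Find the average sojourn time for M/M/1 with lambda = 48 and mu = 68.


W = 1/(mu - lambda) = 1/(68 - 48) = 0.05 hours

0.05 hours


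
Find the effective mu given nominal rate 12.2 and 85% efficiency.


Effective rate = mu * efficiency = 12.2 * 0.85 = 10.37 per hour

10.37 per hour


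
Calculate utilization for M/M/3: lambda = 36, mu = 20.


rho = lambda/(c*mu) = 36/(3*20) = 0.6

0.6


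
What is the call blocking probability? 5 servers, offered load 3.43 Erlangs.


B(N,A) = (A^N/N!) / sum(A^k/k!, k=0..N) with N=5, A=3.43 = 0.1478

0.1478


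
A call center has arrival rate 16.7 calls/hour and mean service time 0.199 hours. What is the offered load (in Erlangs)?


Offered load a = lambda * E[S] = 16.7 * 0.199 = 3.32 Erlangs

3.32 Erlangs


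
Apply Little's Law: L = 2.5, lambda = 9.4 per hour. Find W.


W = L / lambda = 2.5 / 9.4 = 0.266 hours

0.266 hours


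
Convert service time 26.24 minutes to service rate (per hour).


mu = 60 / avg_service_time = 60 / 26.24 = 2.29 per hour

2.29 per hour


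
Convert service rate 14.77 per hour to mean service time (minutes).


Mean service time = 60/mu = 60/14.77 = 4.06 minutes

4.06 minutes


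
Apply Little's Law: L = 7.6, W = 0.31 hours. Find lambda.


lambda = L / W = 7.6 / 0.31 = 24.52 per hour

24.52 per hour


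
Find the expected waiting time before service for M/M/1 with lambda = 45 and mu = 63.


rho = 45/63; Wq = rho/(mu - lambda) = 0.0397 hours

0.0397 hours


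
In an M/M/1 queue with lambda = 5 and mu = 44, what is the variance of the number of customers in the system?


rho = 5/44; Var(N) = rho/(1-rho)^2 = 0.14

0.14


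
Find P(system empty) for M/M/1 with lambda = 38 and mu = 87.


P0 = 1 - rho = 1 - 38/87 = 0.5632

0.5632


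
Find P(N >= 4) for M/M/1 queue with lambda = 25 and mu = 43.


P(N >= 4) = rho^4 = (25/43)^4 = 0.1143

0.1143


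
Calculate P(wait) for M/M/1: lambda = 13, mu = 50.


P(wait) = rho = lambda/mu = 13/50 = 0.26

0.26


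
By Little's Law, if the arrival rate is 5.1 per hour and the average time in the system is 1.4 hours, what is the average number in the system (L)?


L = lambda * W = 5.1 * 1.4 = 7.14

7.14


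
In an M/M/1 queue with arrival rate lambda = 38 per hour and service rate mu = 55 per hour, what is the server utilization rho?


rho = lambda/mu = 38/55 = 0.6909

0.6909


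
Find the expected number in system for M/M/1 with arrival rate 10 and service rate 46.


rho = 10/46; L = rho/(1-rho) = 0.28

0.28


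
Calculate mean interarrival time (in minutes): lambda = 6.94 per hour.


Mean interarrival time = 60/lambda = 60/6.94 = 8.65 minutes

8.65 minutes


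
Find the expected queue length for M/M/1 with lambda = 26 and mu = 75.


rho = 26/75; Lq = rho^2/(1-rho) = 0.18

0.18


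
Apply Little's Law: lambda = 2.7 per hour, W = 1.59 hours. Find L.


L = lambda * W = 2.7 * 1.59 = 4.29

4.29
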